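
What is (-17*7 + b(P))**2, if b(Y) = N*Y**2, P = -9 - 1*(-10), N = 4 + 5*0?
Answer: 13225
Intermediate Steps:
N = 4 (N = 4 + 0 = 4)
P = 1 (P = -9 + 10 = 1)
b(Y) = 4*Y**2
(-17*7 + b(P))**2 = (-17*7 + 4*1**2)**2 = (-119 + 4*1)**2 = (-119 + 4)**2 = (-115)**2 = 13225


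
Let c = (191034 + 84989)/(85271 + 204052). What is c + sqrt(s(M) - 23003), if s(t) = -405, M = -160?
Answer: 276023/289323 + 4*I*sqrt(1463) ≈ 0.95403 + 153.0*I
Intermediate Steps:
c = 276023/289323 ≈ 0.95403
c + sqrt(s(M) - 23003) = 276023/289323 + sqrt(-405 - 23003) = 276023/289323 + sqrt(-23408) = 276023/289323 + 4*I*sqrt(1463)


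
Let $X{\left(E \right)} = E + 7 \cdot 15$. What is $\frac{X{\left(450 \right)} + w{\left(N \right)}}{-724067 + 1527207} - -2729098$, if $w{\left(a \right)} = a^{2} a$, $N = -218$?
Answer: $\frac{2191837408043}{803140} \approx 2.7291 \cdot 10^{6}$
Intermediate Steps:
$w{\left(a \right)} = a^{3}$
$X{\left(E \right)} = 105 + E$ ($X{\left(E \right)} = E + 105 = 105 + E$)
$\frac{X{\left(450 \right)} + w{\left(N \right)}}{-724067 + 1527207} - -2729098 = \frac{\left(105 + 450\right) + \left(-218\right)^{3}}{-724067 + 1527207} - -2729098 = \frac{555 - 10360232}{803140} + 2729098 = \left(-10359677\right) \frac{1}{803140} + 2729098 = - \frac{10359677}{803140} + 2729098 = \frac{2191837408043}{803140}$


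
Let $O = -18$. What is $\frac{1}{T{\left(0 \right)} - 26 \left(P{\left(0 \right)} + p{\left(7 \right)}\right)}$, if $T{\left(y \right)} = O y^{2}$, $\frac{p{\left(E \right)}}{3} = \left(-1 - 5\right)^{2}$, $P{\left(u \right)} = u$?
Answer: $- \frac{1}{2808} \approx -0.00035613$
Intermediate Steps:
$p{\left(E \right)} = 108$ ($p{\left(E \right)} = 3 \left(-1 - 5\right)^{2} = 3 \left(-6\right)^{2} = 3 \cdot 36 = 108$)
$T{\left(y \right)} = - 18 y^{2}$
$\frac{1}{T{\left(0 \right)} - 26 \left(P{\left(0 \right)} + p{\left(7 \right)}\right)} = \frac{1}{- 18 \cdot 0^{2} - 26 \left(0 + 108\right)} = \frac{1}{\left(-18\right) 0 - 2808} = \frac{1}{0 - 2808} = \frac{1}{-2808} = - \frac{1}{2808}$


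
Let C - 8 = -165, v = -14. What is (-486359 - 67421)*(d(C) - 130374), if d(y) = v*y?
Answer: 70981305280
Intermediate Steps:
C = -157 (C = 8 - 165 = -157)
d(y) = -14*y
(-486359 - 67421)*(d(C) - 130374) = (-486359 - 67421)*(-14*(-157) - 130374) = -553780*(2198 - 130374) = -553780*(-128176) = 70981305280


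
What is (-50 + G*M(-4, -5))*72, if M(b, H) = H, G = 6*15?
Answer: -36000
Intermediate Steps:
G = 90
(-50 + G*M(-4, -5))*72 = (-50 + 90*(-5))*72 = (-50 - 450)*72 = -500*72 = -36000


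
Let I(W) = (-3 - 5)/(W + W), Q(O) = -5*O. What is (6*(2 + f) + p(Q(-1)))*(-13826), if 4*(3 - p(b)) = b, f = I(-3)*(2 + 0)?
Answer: -822647/2 ≈ -4.1132e+5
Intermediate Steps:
I(W) = -4/W (I(W) = -8*1/(2*W) = -4/W)
f = 8/3 (f = (-4/(-3))*(2 + 0) = -4*(-⅓)*2 = (4/3)*2 = 8/3 ≈ 2.6667)
p(b) = 3 - b/4
(6*(2 + f) + p(Q(-1)))*(-13826) = (6*(2 + 8/3) + (3 - (-5)*(-1)/4))*(-13826) = (6*(14/3) + (3 - ¼*5))*(-13826) = (28 + (3 - 5/4))*(-13826) = (28 + 7/4)*(-13826) = (119/4)*(-13826) = -822647/2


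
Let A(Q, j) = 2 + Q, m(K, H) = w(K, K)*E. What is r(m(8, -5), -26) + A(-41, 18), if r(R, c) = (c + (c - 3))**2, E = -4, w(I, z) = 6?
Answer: 2986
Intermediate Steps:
m(K, H) = -24 (m(K, H) = 6*(-4) = -24)
r(R, c) = (-3 + 2*c)**2 (r(R, c) = (c + (-3 + c))**2 = (-3 + 2*c)**2)
r(m(8, -5), -26) + A(-41, 18) = (-3 + 2*(-26))**2 + (2 - 41) = (-3 - 52)**2 - 39 = (-55)**2 - 39 = 3025 - 39 = 2986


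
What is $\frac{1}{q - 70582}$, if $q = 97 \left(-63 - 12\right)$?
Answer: $- \frac{1}{77857} \approx -1.2844 \cdot 10^{-5}$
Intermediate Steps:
$q = -7275$ ($q = 97 \left(-75\right) = -7275$)
$\frac{1}{q - 70582} = \frac{1}{-7275 - 70582} = \frac{1}{-77857} = - \frac{1}{77857}$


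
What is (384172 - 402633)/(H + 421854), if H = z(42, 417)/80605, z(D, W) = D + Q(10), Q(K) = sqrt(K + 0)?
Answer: -25299466505331712680/578120424479861945467 + 1488048905*sqrt(10)/1156240848959723890934 ≈ -0.043762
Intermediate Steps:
Q(K) = sqrt(K)
z(D, W) = D + sqrt(10)
H = 6/11515 + sqrt(10)/80605 (H = (42 + sqrt(10))/80605 = (42 + sqrt(10))*(1/80605) = 6/11515 + sqrt(10)/80605 ≈ 0.00056029)
(384172 - 402633)/(H + 421854) = (384172 - 402633)/((6/11515 + sqrt(10)/80605) + 421854) = -18461/(4857648816/11515 + sqrt(10)/80605)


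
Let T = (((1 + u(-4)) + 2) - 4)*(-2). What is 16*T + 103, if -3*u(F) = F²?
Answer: 917/3 ≈ 305.67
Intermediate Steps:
u(F) = -F²/3
T = 38/3 (T = (((1 - ⅓*(-4)²) + 2) - 4)*(-2) = (((1 - ⅓*16) + 2) - 4)*(-2) = (((1 - 16/3) + 2) - 4)*(-2) = ((-13/3 + 2) - 4)*(-2) = (-7/3 - 4)*(-2) = -19/3*(-2) = 38/3 ≈ 12.667)
16*T + 103 = 16*(38/3) + 103 = 608/3 + 103 = 917/3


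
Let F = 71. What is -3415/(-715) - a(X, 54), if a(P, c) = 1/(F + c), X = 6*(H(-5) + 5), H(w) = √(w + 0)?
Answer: 85232/17875 ≈ 4.7682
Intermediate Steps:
H(w) = √w
X = 30 + 6*I*√5 (X = 6*(√(-5) + 5) = 6*(I*√5 + 5) = 6*(5 + I*√5) = 30 + 6*I*√5 ≈ 30.0 + 13.416*I)
a(P, c) = 1/(71 + c)
-3415/(-715) - a(X, 54) = -3415/(-715) - 1/(71 + 54) = -3415*(-1/715) - 1/125 = 683/143 - 1*1/125 = 683/143 - 1/125 = 85232/17875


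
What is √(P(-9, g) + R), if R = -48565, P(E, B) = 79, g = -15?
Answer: I*√48486 ≈ 220.2*I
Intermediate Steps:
√(P(-9, g) + R) = √(79 - 48565) = √(-48486) = I*√48486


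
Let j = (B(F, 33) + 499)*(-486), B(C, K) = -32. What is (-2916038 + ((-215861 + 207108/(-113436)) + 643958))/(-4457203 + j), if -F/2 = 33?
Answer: 412605676/776831785 ≈ 0.53114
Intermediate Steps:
F = -66 (F = -2*33 = -66)
j = -226962 (j = (-32 + 499)*(-486) = 467*(-486) = -226962)
(-2916038 + ((-215861 + 207108/(-113436)) + 643958))/(-4457203 + j) = (-2916038 + ((-215861 + 207108/(-113436)) + 643958))/(-4457203 - 226962) = (-2916038 + ((-215861 + 207108*(-1/113436)) + 643958))/(-4684165) = (-2916038 + ((-215861 - 5753/3151) + 643958))*(-1/4684165) = (-2916038 + (-680183764/3151 + 643958))*(-1/4684165) = (-2916038 + 1348927894/3151)*(-1/4684165) = -7839507844/3151*(-1/4684165) = 412605676/776831785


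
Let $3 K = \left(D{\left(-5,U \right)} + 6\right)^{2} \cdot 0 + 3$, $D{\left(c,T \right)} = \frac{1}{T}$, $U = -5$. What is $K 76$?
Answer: $76$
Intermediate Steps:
$K = 1$ ($K = \frac{\left(\frac{1}{-5} + 6\right)^{2} \cdot 0 + 3}{3} = \frac{\left(- \frac{1}{5} + 6\right)^{2} \cdot 0 + 3}{3} = \frac{\left(\frac{29}{5}\right)^{2} \cdot 0 + 3}{3} = \frac{\frac{841}{25} \cdot 0 + 3}{3} = \frac{0 + 3}{3} = \frac{1}{3} \cdot 3 = 1$)
$K 76 = 1 \cdot 76 = 76$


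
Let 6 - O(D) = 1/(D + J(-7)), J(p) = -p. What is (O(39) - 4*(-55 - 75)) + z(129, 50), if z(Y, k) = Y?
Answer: 30129/46 ≈ 654.98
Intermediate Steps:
O(D) = 6 - 1/(7 + D) (O(D) = 6 - 1/(D - 1*(-7)) = 6 - 1/(D + 7) = 6 - 1/(7 + D))
(O(39) - 4*(-55 - 75)) + z(129, 50) = ((41 + 6*39)/(7 + 39) - 4*(-55 - 75)) + 129 = ((41 + 234)/46 - 4*(-130)) + 129 = ((1/46)*275 + 520) + 129 = (275/46 + 520) + 129 = 24195/46 + 129 = 30129/46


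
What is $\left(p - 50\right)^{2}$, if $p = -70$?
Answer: $14400$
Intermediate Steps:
$\left(p - 50\right)^{2} = \left(-70 - 50\right)^{2} = \left(-120\right)^{2} = 14400$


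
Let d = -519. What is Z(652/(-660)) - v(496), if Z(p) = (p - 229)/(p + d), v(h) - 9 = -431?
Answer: 18122352/42899 ≈ 422.44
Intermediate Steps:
v(h) = -422 (v(h) = 9 - 431 = -422)
Z(p) = (-229 + p)/(-519 + p) (Z(p) = (p - 229)/(p - 519) = (-229 + p)/(-519 + p))
Z(652/(-660)) - v(496) = (-229 + 652/(-660))/(-519 + 652/(-660)) - 1*(-422) = (-229 + 652*(-1/660))/(-519 + 652*(-1/660)) + 422 = (-229 - 163/165)/(-519 - 163/165) + 422 = -37948/165/(-85798/165) + 422 = -165/85798*(-37948/165) + 422 = 18974/42899 + 422 = 18122352/42899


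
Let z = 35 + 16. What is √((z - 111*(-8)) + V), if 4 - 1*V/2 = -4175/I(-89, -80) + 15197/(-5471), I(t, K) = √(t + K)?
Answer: √(4818483891169 - 3249101340550*I)/71123 ≈ 32.415 - 9.9076*I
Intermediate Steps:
I(t, K) = √(K + t)
z = 51
V = 74162/5471 - 8350*I/13 (V = 8 - 2*(-4175/√(-80 - 89) + 15197/(-5471)) = 8 - 2*(-4175*(-I/13) + 15197*(-1/5471)) = 8 - 2*(-4175*(-I/13) - 15197/5471) = 8 - 2*(-(-4175)*I/13 - 15197/5471) = 8 - 2*(4175*I/13 - 15197/5471) = 8 - 2*(-15197/5471 + 4175*I/13) = 8 + (30394/5471 - 8350*I/13) = 74162/5471 - 8350*I/13 ≈ 13.555 - 642.31*I)
√((z - 111*(-8)) + V) = √((51 - 111*(-8)) + (74162/5471 - 8350*I/13)) = √((51 + 888) + (74162/5471 - 8350*I/13)) = √(939 + (74162/5471 - 8350*I/13)) = √(5211431/5471 - 8350*I/13)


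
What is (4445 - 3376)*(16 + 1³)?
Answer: 18173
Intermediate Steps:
(4445 - 3376)*(16 + 1³) = 1069*(16 + 1) = 1069*17 = 18173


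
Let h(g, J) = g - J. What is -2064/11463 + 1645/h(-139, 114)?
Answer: -6459609/966713 ≈ -6.6820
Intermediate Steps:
-2064/11463 + 1645/h(-139, 114) = -2064/11463 + 1645/(-139 - 1*114) = -2064*1/11463 + 1645/(-139 - 114) = -688/3821 + 1645/(-253) = -688/3821 + 1645*(-1/253) = -688/3821 - 1645/253 = -6459609/966713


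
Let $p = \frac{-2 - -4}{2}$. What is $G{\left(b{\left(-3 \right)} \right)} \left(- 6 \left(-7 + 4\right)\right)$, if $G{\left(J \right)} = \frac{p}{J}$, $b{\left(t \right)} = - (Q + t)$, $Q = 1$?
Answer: $9$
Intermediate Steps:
$p = 1$ ($p = \left(-2 + 4\right) \frac{1}{2} = 2 \cdot \frac{1}{2} = 1$)
$b{\left(t \right)} = -1 - t$ ($b{\left(t \right)} = - (1 + t) = -1 - t$)
$G{\left(J \right)} = \frac{1}{J}$ ($G{\left(J \right)} = 1 \frac{1}{J} = \frac{1}{J}$)
$G{\left(b{\left(-3 \right)} \right)} \left(- 6 \left(-7 + 4\right)\right) = \frac{\left(-6\right) \left(-7 + 4\right)}{-1 - -3} = \frac{\left(-6\right) \left(-3\right)}{-1 + 3} = \frac{1}{2} \cdot 18 = 9$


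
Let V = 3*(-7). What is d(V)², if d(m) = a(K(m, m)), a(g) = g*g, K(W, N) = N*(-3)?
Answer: 15752961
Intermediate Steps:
K(W, N) = -3*N
V = -21
a(g) = g²
d(m) = 9*m² (d(m) = (-3*m)² = 9*m²)
d(V)² = (9*(-21)²)² = (9*441)² = 3969² = 15752961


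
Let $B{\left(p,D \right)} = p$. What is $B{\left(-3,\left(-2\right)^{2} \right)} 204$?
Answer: $-612$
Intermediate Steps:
$B{\left(-3,\left(-2\right)^{2} \right)} 204 = \left(-3\right) 204 = -612$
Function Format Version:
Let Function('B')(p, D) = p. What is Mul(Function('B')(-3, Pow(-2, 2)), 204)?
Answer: -612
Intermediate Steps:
Mul(Function('B')(-3, Pow(-2, 2)), 204) = Mul(-3, 204) = -612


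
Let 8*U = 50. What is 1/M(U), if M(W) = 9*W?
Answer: 4/225 ≈ 0.017778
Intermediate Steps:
U = 25/4 (U = (1/8)*50 = 25/4 ≈ 6.2500)
1/M(U) = 1/(9*(25/4)) = 1/(225/4) = 4/225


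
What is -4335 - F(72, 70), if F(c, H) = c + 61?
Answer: -4468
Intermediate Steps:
F(c, H) = 61 + c
-4335 - F(72, 70) = -4335 - (61 + 72) = -4335 - 1*133 = -4335 - 133 = -4468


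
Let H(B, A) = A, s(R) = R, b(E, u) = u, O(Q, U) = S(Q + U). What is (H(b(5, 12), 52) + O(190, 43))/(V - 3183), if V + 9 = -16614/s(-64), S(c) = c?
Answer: -3040/31279 ≈ -0.097190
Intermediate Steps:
O(Q, U) = Q + U
V = 8019/32 (V = -9 - 16614/(-64) = -9 - 16614*(-1/64) = -9 + 8307/32 = 8019/32 ≈ 250.59)
(H(b(5, 12), 52) + O(190, 43))/(V - 3183) = (52 + (190 + 43))/(8019/32 - 3183) = (52 + 233)/(-93837/32) = 285*(-32/93837) = -3040/31279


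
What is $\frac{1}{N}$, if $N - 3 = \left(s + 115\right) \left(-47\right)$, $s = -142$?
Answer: $\frac{1}{1272} \approx 0.00078616$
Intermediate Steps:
$N = 1272$ ($N = 3 + \left(-142 + 115\right) \left(-47\right) = 3 - -1269 = 3 + 1269 = 1272$)
$\frac{1}{N} = \frac{1}{1272}$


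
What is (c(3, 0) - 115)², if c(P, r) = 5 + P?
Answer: 11449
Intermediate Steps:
(c(3, 0) - 115)² = ((5 + 3) - 115)² = (8 - 115)² = (-107)² = 11449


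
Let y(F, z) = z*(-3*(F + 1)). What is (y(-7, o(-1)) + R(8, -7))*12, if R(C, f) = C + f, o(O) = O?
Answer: -204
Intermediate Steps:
y(F, z) = z*(-3 - 3*F) (y(F, z) = z*(-3*(1 + F)) = z*(-3 - 3*F))
(y(-7, o(-1)) + R(8, -7))*12 = (-3*(-1)*(1 - 7) + (8 - 7))*12 = (-3*(-1)*(-6) + 1)*12 = (-18 + 1)*12 = -17*12 = -204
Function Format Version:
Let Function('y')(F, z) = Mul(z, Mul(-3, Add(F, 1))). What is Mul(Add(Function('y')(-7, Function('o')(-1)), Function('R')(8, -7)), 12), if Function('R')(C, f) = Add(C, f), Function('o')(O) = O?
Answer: -204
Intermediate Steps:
Function('y')(F, z) = Mul(z, Add(-3, Mul(-3, F))) (Function('y')(F, z) = Mul(z, Mul(-3, Add(1, F))) = Mul(z, Add(-3, Mul(-3, F))))
Mul(Add(Function('y')(-7, Function('o')(-1)), Function('R')(8, -7)), 12) = Mul(Add(Mul(-3, -1, Add(1, -7)), Add(8, -7)), 12) = Mul(Add(Mul(-3, -1, -6), 1), 12) = Mul(Add(-18, 1), 12) = Mul(-17, 12) = -204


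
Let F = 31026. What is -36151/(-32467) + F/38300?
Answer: 1195952221/621743050 ≈ 1.9235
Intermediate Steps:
-36151/(-32467) + F/38300 = -36151/(-32467) + 31026/38300 = -36151*(-1/32467) + 31026*(1/38300) = 36151/32467 + 15513/19150 = 1195952221/621743050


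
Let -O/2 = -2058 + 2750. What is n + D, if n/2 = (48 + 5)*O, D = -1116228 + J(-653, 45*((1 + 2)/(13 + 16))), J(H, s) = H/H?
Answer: -1262931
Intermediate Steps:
O = -1384 (O = -2*(-2058 + 2750) = -2*692 = -1384)
J(H, s) = 1
D = -1116227 (D = -1116228 + 1 = -1116227)
n = -146704 (n = 2*((48 + 5)*(-1384)) = 2*(53*(-1384)) = 2*(-73352) = -146704)
n + D = -146704 - 1116227 = -1262931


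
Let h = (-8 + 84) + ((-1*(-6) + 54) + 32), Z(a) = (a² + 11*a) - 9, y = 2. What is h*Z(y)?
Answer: 2856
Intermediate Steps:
Z(a) = -9 + a² + 11*a
h = 168 (h = 76 + ((6 + 54) + 32) = 76 + (60 + 32) = 76 + 92 = 168)
h*Z(y) = 168*(-9 + 2² + 11*2) = 168*(-9 + 4 + 22) = 168*17 = 2856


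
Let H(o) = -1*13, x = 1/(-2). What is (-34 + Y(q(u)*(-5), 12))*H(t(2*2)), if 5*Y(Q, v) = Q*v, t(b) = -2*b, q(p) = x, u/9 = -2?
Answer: 364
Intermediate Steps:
u = -18 (u = 9*(-2) = -18)
x = -1/2 ≈ -0.50000
q(p) = -1/2
H(o) = -13
Y(Q, v) = Q*v/5 (Y(Q, v) = (Q*v)/5 = Q*v/5)
(-34 + Y(q(u)*(-5), 12))*H(t(2*2)) = (-34 + (1/5)*(-1/2*(-5))*12)*(-13) = (-34 + (1/5)*(5/2)*12)*(-13) = (-34 + 6)*(-13) = -28*(-13) = 364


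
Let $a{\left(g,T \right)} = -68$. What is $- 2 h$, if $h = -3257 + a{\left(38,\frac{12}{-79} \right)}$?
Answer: $6650$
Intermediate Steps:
$h = -3325$ ($h = -3257 - 68 = -3325$)
$- 2 h = \left(-2\right) \left(-3325\right) = 6650$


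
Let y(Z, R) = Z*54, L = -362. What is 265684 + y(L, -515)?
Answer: 246136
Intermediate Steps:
y(Z, R) = 54*Z
265684 + y(L, -515) = 265684 + 54*(-362) = 265684 - 19548 = 246136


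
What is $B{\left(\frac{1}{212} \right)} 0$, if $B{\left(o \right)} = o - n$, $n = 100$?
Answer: $0$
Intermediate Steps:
$B{\left(o \right)} = -100 + o$ ($B{\left(o \right)} = o - 100 = -100 + o$)
$B{\left(\frac{1}{212} \right)} 0 = \left(-100 + \frac{1}{212}\right) 0 = \left(- \frac{21199}{212}\right) 0 = 0$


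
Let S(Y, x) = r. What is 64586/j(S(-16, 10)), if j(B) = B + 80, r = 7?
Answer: 64586/87 ≈ 742.37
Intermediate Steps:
S(Y, x) = 7
j(B) = 80 + B
64586/j(S(-16, 10)) = 64586/(80 + 7) = 64586/87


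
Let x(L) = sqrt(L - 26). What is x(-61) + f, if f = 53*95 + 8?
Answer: 5043 + I*sqrt(87) ≈ 5043.0 + 9.3274*I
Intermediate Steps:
x(L) = sqrt(-26 + L)
f = 5043 (f = 5035 + 8 = 5043)
x(-61) + f = sqrt(-26 - 61) + 5043 = sqrt(-87) + 5043 = I*sqrt(87) + 5043 = 5043 + I*sqrt(87)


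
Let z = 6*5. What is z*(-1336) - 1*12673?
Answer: -52753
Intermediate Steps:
z = 30
z*(-1336) - 1*12673 = 30*(-1336) - 1*12673 = -40080 - 12673 = -52753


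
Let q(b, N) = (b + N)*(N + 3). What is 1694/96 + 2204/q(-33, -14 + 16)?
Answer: 25493/7440 ≈ 3.4265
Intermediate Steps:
q(b, N) = (3 + N)*(N + b) (q(b, N) = (N + b)*(3 + N) = (3 + N)*(N + b))
1694/96 + 2204/q(-33, -14 + 16) = 1694/96 + 2204/((-14 + 16)² + 3*(-14 + 16) + 3*(-33) + (-14 + 16)*(-33)) = 1694*(1/96) + 2204/(2² + 3*2 - 99 + 2*(-33)) = 847/48 + 2204/(4 + 6 - 99 - 66) = 847/48 + 2204/(-155) = 847/48 + 2204*(-1/155) = 847/48 - 2204/155 = 25493/7440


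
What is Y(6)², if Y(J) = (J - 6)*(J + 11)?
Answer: 0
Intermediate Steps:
Y(J) = (-6 + J)*(11 + J)
Y(6)² = (-66 + 6² + 5*6)² = (-66 + 36 + 30)² = 0² = 0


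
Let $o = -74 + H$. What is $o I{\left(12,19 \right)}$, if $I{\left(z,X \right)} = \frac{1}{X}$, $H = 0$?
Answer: $- \frac{74}{19} \approx -3.8947$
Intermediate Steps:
$o = -74$ ($o = -74 + 0 = -74$)
$o I{\left(12,19 \right)} = - \frac{74}{19}$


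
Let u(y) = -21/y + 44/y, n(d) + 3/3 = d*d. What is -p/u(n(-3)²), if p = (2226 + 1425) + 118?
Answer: -241216/23 ≈ -10488.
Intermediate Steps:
n(d) = -1 + d² (n(d) = -1 + d*d = -1 + d²)
p = 3769 (p = 3651 + 118 = 3769)
u(y) = 23/y
-p/u(n(-3)²) = -3769/(23/((-1 + (-3)²)²)) = -3769/(23/((-1 + 9)²)) = -3769/(23/(8²)) = -3769/(23/64) = -3769/(23*(1/64)) = -3769/23/64 = -3769*64/23 = -1*241216/23 = -241216/23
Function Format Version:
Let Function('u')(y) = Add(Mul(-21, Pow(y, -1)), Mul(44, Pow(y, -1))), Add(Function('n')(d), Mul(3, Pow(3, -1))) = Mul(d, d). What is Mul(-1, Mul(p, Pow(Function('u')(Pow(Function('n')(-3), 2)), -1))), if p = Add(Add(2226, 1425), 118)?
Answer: Rational(-241216, 23) ≈ -10488.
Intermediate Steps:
Function('n')(d) = Add(-1, Pow(d, 2)) (Function('n')(d) = Add(-1, Mul(d, d)) = Add(-1, Pow(d, 2)))
p = 3769 (p = Add(3651, 118) = 3769)
Function('u')(y) = Mul(23, Pow(y, -1))
Mul(-1, Mul(p, Pow(Function('u')(Pow(Function('n')(-3), 2)), -1))) = Mul(-1, Mul(3769, Pow(Mul(23, Pow(Pow(Add(-1, Pow(-3, 2)), 2), -1)), -1))) = Mul(-1, Mul(3769, Pow(Mul(23, Pow(Pow(Add(-1, 9), 2), -1)), -1))) = Mul(-1, Mul(3769, Pow(Mul(23, Pow(Pow(8, 2), -1)), -1))) = Mul(-1, Mul(3769, Pow(Mul(23, Pow(64, -1)), -1))) = Mul(-1, Mul(3769, Pow(Mul(23, Rational(1, 64)), -1))) = Mul(-1, Mul(3769, Pow(Rational(23, 64), -1))) = Mul(-1, Mul(3769, Rational(64, 23))) = Mul(-1, Rational(241216, 23)) = Rational(-241216, 23)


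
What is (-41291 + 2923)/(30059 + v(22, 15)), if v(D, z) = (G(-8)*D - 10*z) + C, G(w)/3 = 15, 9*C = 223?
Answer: -172656/139157 ≈ -1.2407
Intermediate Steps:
C = 223/9 (C = (⅑)*223 = 223/9 ≈ 24.778)
G(w) = 45 (G(w) = 3*15 = 45)
v(D, z) = 223/9 - 10*z + 45*D (v(D, z) = (45*D - 10*z) + 223/9 = (-10*z + 45*D) + 223/9 = 223/9 - 10*z + 45*D)
(-41291 + 2923)/(30059 + v(22, 15)) = (-41291 + 2923)/(30059 + (223/9 - 10*15 + 45*22)) = -38368/(30059 + (223/9 - 150 + 990)) = -38368/(30059 + 7783/9) = -38368/278314/9 = -38368*9/278314 = -172656/139157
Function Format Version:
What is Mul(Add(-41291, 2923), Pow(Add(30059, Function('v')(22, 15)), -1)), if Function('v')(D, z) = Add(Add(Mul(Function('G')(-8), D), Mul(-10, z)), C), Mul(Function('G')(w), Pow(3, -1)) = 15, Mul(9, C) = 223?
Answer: Rational(-172656, 139157) ≈ -1.2407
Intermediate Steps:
C = Rational(223, 9) (C = Mul(Rational(1, 9), 223) = Rational(223, 9) ≈ 24.778)
Function('G')(w) = 45 (Function('G')(w) = Mul(3, 15) = 45)
Function('v')(D, z) = Add(Rational(223, 9), Mul(-10, z), Mul(45, D)) (Function('v')(D, z) = Add(Add(Mul(45, D), Mul(-10, z)), Rational(223, 9)) = Add(Add(Mul(-10, z), Mul(45, D)), Rational(223, 9)) = Add(Rational(223, 9), Mul(-10, z), Mul(45, D)))
Mul(Add(-41291, 2923), Pow(Add(30059, Function('v')(22, 15)), -1)) = Mul(Add(-41291, 2923), Pow(Add(30059, Add(Rational(223, 9), Mul(-10, 15), Mul(45, 22))), -1)) = Mul(-38368, Pow(Add(30059, Add(Rational(223, 9), -150, 990)), -1)) = Mul(-38368, Pow(Add(30059, Rational(7783, 9)), -1)) = Mul(-38368, Pow(Rational(278314, 9), -1)) = Mul(-38368, Rational(9, 278314)) = Rational(-172656, 139157)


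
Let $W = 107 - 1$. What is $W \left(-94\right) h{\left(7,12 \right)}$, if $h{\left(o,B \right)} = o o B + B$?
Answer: $-5978400$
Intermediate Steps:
$h{\left(o,B \right)} = B + B o^{2}$ ($h{\left(o,B \right)} = o^{2} B + B = B o^{2} + B = B + B o^{2}$)
$W = 106$ ($W = 107 - 1 = 106$)
$W \left(-94\right) h{\left(7,12 \right)} = 106 \left(-94\right) 12 \left(1 + 7^{2}\right) = - 9964 \cdot 12 \left(1 + 49\right) = - 9964 \cdot 12 \cdot 50 = \left(-9964\right) 600 = -5978400$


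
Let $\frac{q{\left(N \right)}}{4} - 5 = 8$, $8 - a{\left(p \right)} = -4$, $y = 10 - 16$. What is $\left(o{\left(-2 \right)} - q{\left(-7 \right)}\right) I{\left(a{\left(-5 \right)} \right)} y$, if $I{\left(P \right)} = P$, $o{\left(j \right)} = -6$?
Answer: $4176$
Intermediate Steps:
$y = -6$ ($y = 10 - 16 = -6$)
$a{\left(p \right)} = 12$ ($a{\left(p \right)} = 8 - -4 = 8 + 4 = 12$)
$q{\left(N \right)} = 52$ ($q{\left(N \right)} = 20 + 4 \cdot 8 = 20 + 32 = 52$)
$\left(o{\left(-2 \right)} - q{\left(-7 \right)}\right) I{\left(a{\left(-5 \right)} \right)} y = \left(-6 - 52\right) 12 \left(-6\right) = \left(-58\right) 12 \left(-6\right) = \left(-696\right) \left(-6\right) = 4176$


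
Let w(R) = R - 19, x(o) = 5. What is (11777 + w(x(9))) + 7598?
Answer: 19361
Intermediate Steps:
w(R) = -19 + R
(11777 + w(x(9))) + 7598 = (11777 + (-19 + 5)) + 7598 = (11777 - 14) + 7598 = 11763 + 7598 = 19361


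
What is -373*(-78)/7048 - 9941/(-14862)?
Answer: 125614799/26186844 ≈ 4.7969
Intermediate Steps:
-373*(-78)/7048 - 9941/(-14862) = 29094*(1/7048) - 9941*(-1/14862) = 14547/3524 + 9941/14862 = 125614799/26186844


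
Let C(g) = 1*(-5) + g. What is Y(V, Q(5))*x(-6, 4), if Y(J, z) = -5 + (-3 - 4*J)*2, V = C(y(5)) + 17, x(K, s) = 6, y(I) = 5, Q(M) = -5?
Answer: -882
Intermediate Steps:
C(g) = -5 + g
V = 17 (V = (-5 + 5) + 17 = 0 + 17 = 17)
Y(J, z) = -11 - 8*J (Y(J, z) = -5 + (-6 - 8*J) = -11 - 8*J)
Y(V, Q(5))*x(-6, 4) = (-11 - 8*17)*6 = (-11 - 136)*6 = -147*6 = -882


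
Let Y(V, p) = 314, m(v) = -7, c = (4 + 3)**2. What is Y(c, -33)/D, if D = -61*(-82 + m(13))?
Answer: 314/5429 ≈ 0.057838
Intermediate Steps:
c = 49 (c = 7**2 = 49)
D = 5429 (D = -61*(-82 - 7) = -61*(-89) = 5429)
Y(c, -33)/D = 314/5429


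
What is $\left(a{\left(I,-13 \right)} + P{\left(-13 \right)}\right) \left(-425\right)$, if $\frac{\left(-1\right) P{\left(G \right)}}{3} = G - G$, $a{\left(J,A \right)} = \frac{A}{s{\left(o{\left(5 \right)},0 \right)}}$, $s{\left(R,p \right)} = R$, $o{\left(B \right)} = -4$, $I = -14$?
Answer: $- \frac{5525}{4} \approx -1381.3$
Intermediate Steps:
$a{\left(J,A \right)} = - \frac{A}{4}$ ($a{\left(J,A \right)} = \frac{A}{-4} = A \left(- \frac{1}{4}\right) = - \frac{A}{4}$)
$P{\left(G \right)} = 0$ ($P{\left(G \right)} = - 3 \left(G - G\right) = \left(-3\right) 0 = 0$)
$\left(a{\left(I,-13 \right)} + P{\left(-13 \right)}\right) \left(-425\right) = \left(\left(- \frac{1}{4}\right) \left(-13\right) + 0\right) \left(-425\right) = \left(\frac{13}{4} + 0\right) \left(-425\right) = \frac{13}{4} \left(-425\right) = - \frac{5525}{4}$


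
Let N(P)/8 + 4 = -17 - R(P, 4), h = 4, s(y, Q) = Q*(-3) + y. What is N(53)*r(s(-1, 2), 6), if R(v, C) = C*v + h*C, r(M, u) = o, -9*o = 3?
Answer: 664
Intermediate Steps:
s(y, Q) = y - 3*Q (s(y, Q) = -3*Q + y = y - 3*Q)
o = -⅓ (o = -⅑*3 = -⅓ ≈ -0.33333)
r(M, u) = -⅓
R(v, C) = 4*C + C*v (R(v, C) = C*v + 4*C = 4*C + C*v)
N(P) = -296 - 32*P (N(P) = -32 + 8*(-17 - 4*(4 + P)) = -32 + 8*(-17 - (16 + 4*P)) = -32 + 8*(-17 + (-16 - 4*P)) = -32 + 8*(-33 - 4*P) = -32 + (-264 - 32*P) = -296 - 32*P)
N(53)*r(s(-1, 2), 6) = (-296 - 32*53)*(-⅓) = (-296 - 1696)*(-⅓) = -1992*(-⅓) = 664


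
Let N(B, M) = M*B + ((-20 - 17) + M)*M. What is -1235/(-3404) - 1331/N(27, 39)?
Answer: -3133939/3849924 ≈ -0.81403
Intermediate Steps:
N(B, M) = B*M + M*(-37 + M) (N(B, M) = B*M + (-37 + M)*M = B*M + M*(-37 + M))
-1235/(-3404) - 1331/N(27, 39) = -1235/(-3404) - 1331*1/(39*(-37 + 27 + 39)) = -1235*(-1/3404) - 1331/(39*29) = 1235/3404 - 1331/1131 = -3133939/3849924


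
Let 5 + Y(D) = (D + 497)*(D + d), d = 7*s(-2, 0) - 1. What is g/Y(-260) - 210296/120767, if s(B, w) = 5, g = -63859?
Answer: -3552865979/6469125889 ≈ -0.54920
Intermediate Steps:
d = 34 (d = 7*5 - 1 = 35 - 1 = 34)
Y(D) = -5 + (34 + D)*(497 + D) (Y(D) = -5 + (D + 497)*(D + 34) = -5 + (497 + D)*(34 + D) = -5 + (34 + D)*(497 + D))
g/Y(-260) - 210296/120767 = -63859/(16893 + (-260)² + 531*(-260)) - 210296/120767 = -63859/(16893 + 67600 - 138060) - 210296*1/120767 = -63859/(-53567) - 210296/120767 = -63859*(-1/53567) - 210296/120767 = 63859/53567 - 210296/120767 = -3552865979/6469125889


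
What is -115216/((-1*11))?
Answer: 115216/11 ≈ 10474.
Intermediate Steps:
-115216/((-1*11)) = -115216/(-11) = -115216*(-1)/11 = -7201*(-16/11) = 115216/11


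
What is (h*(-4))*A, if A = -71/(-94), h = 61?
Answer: -8662/47 ≈ -184.30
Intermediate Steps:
A = 71/94 (A = -71*(-1/94) = 71/94 ≈ 0.75532)
(h*(-4))*A = (61*(-4))*(71/94) = -244*71/94 = -8662/47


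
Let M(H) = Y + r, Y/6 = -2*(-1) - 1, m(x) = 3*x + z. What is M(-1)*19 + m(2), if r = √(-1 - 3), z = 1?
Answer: 121 + 38*I ≈ 121.0 + 38.0*I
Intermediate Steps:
m(x) = 1 + 3*x (m(x) = 3*x + 1 = 1 + 3*x)
Y = 6 (Y = 6*(-2*(-1) - 1) = 6*(2 - 1) = 6*1 = 6)
r = 2*I (r = √(-4) = 2*I ≈ 2.0*I)
M(H) = 6 + 2*I
M(-1)*19 + m(2) = (6 + 2*I)*19 + (1 + 3*2) = (114 + 38*I) + (1 + 6) = (114 + 38*I) + 7 = 121 + 38*I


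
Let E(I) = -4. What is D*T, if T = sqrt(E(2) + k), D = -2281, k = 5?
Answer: -2281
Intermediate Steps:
T = 1 (T = sqrt(-4 + 5) = sqrt(1) = 1)
D*T = -2281*1 = -2281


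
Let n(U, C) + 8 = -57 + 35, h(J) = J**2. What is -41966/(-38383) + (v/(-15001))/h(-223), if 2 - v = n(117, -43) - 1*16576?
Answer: 31305357672350/28633131853207 ≈ 1.0933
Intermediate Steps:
n(U, C) = -30 (n(U, C) = -8 + (-57 + 35) = -8 - 22 = -30)
v = 16608 (v = 2 - (-30 - 1*16576) = 2 - (-30 - 16576) = 2 - 1*(-16606) = 2 + 16606 = 16608)
-41966/(-38383) + (v/(-15001))/h(-223) = -41966/(-38383) + (16608/(-15001))/((-223)**2) = -41966*(-1/38383) + (16608*(-1/15001))/49729 = 41966/38383 - 16608/15001*1/49729 = 41966/38383 - 16608/745984729 = 31305357672350/28633131853207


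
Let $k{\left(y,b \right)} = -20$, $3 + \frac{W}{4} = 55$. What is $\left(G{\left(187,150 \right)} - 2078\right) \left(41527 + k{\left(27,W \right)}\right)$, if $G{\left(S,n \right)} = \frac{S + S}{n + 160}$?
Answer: $- \frac{13361227821}{155} \approx -8.6201 \cdot 10^{7}$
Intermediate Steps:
$W = 208$ ($W = -12 + 4 \cdot 55 = -12 + 220 = 208$)
$G{\left(S,n \right)} = \frac{2 S}{160 + n}$
$\left(G{\left(187,150 \right)} - 2078\right) \left(41527 + k{\left(27,W \right)}\right) = \left(2 \cdot 187 \frac{1}{160 + 150} - 2078\right) \left(41527 - 20\right) = \left(2 \cdot 187 \cdot \frac{1}{310} - 2078\right) 41507 = \left(\frac{187}{155} - 2078\right) 41507 = \left(- \frac{321903}{155}\right) 41507 = - \frac{13361227821}{155}$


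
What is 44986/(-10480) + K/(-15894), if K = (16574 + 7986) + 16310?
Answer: -285831271/41642280 ≈ -6.8640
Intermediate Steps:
K = 40870 (K = 24560 + 16310 = 40870)
44986/(-10480) + K/(-15894) = 44986/(-10480) + 40870/(-15894) = 44986*(-1/10480) + 40870*(-1/15894) = -22493/5240 - 20435/7947 = -285831271/41642280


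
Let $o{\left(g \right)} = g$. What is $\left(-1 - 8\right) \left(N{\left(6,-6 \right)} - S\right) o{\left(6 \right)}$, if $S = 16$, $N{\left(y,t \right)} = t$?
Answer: $1188$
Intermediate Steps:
$\left(-1 - 8\right) \left(N{\left(6,-6 \right)} - S\right) o{\left(6 \right)} = \left(-1 - 8\right) \left(-6 - 16\right) 6 = - 9 \left(-6 - 16\right) 6 = \left(-9\right) \left(-22\right) 6 = 198 \cdot 6 = 1188$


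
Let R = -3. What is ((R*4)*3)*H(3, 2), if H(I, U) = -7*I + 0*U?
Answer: 756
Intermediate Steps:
H(I, U) = -7*I (H(I, U) = -7*I + 0 = -7*I)
((R*4)*3)*H(3, 2) = (-3*4*3)*(-7*3) = -12*3*(-21) = -36*(-21) = 756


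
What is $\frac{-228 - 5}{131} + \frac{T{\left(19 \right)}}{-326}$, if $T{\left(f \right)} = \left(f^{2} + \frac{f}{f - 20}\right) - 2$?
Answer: $- \frac{60249}{21353} \approx -2.8216$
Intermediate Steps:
$T{\left(f \right)} = -2 + f^{2} + \frac{f}{-20 + f}$ ($T{\left(f \right)} = \left(f^{2} + \frac{f}{-20 + f}\right) - 2 = -2 + f^{2} + \frac{f}{-20 + f}$)
$\frac{-228 - 5}{131} + \frac{T{\left(19 \right)}}{-326} = \frac{-228 - 5}{131} + \frac{\frac{1}{-20 + 19} \left(40 + 19^{3} - 19 - 20 \cdot 19^{2}\right)}{-326} = \left(-233\right) \frac{1}{131} + \frac{40 + 6859 - 19 - 7220}{-1} \left(- \frac{1}{326}\right) = - \frac{233}{131} + - (40 + 6859 - 19 - 7220) \left(- \frac{1}{326}\right) = - \frac{233}{131} + \left(-1\right) \left(-340\right) \left(- \frac{1}{326}\right) = - \frac{233}{131} + 340 \left(- \frac{1}{326}\right) = - \frac{233}{131} - \frac{170}{163} = - \frac{60249}{21353}$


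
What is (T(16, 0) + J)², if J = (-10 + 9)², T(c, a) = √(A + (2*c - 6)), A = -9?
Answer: (1 + √17)² ≈ 26.246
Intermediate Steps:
T(c, a) = √(-15 + 2*c) (T(c, a) = √(-9 + (2*c - 6)) = √(-9 + (-6 + 2*c)) = √(-15 + 2*c))
J = 1 (J = (-1)² = 1)
(T(16, 0) + J)² = (√(-15 + 2*16) + 1)² = (√(-15 + 32) + 1)² = (√17 + 1)² = (1 + √17)²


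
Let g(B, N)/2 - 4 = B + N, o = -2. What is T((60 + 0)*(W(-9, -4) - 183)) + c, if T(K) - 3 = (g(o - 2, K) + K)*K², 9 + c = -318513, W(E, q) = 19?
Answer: -2858292030519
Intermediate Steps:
c = -318522 (c = -9 - 318513 = -318522)
g(B, N) = 8 + 2*B + 2*N (g(B, N) = 8 + 2*(B + N) = 8 + (2*B + 2*N) = 8 + 2*B + 2*N)
T(K) = 3 + 3*K³ (T(K) = 3 + ((8 + 2*(-2 - 2) + 2*K) + K)*K² = 3 + ((8 + 2*(-4) + 2*K) + K)*K² = 3 + ((8 - 8 + 2*K) + K)*K² = 3 + (2*K + K)*K² = 3 + (3*K)*K² = 3 + 3*K³)
T((60 + 0)*(W(-9, -4) - 183)) + c = (3 + 3*((60 + 0)*(19 - 183))³) - 318522 = (3 + 3*(60*(-164))³) - 318522 = (3 + 3*(-9840)³) - 318522 = (3 + 3*(-952763904000)) - 318522 = (3 - 2858291712000) - 318522 = -2858291711997 - 318522 = -2858292030519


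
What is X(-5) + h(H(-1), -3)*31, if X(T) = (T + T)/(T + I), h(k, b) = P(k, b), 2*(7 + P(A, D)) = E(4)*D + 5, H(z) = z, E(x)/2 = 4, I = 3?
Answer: -1013/2 ≈ -506.50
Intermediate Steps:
E(x) = 8 (E(x) = 2*4 = 8)
P(A, D) = -9/2 + 4*D (P(A, D) = -7 + (8*D + 5)/2 = -7 + (5 + 8*D)/2 = -7 + (5/2 + 4*D) = -9/2 + 4*D)
h(k, b) = -9/2 + 4*b
X(T) = 2*T/(3 + T) (X(T) = (T + T)/(T + 3) = (2*T)/(3 + T) = 2*T/(3 + T))
X(-5) + h(H(-1), -3)*31 = 2*(-5)/(3 - 5) + (-9/2 + 4*(-3))*31 = 2*(-5)/(-2) + (-9/2 - 12)*31 = 2*(-5)*(-1/2) - 33/2*31 = 5 - 1023/2 = -1013/2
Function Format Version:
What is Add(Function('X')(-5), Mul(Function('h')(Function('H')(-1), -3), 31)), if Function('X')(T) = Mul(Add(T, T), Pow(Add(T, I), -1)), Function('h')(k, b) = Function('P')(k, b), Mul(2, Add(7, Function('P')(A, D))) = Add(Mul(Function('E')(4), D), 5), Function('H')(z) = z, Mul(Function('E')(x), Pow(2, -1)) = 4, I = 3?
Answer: Rational(-1013, 2) ≈ -506.50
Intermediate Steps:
Function('E')(x) = 8 (Function('E')(x) = Mul(2, 4) = 8)
Function('P')(A, D) = Add(Rational(-9, 2), Mul(4, D)) (Function('P')(A, D) = Add(-7, Mul(Rational(1, 2), Add(Mul(8, D), 5))) = Add(-7, Mul(Rational(1, 2), Add(5, Mul(8, D)))) = Add(-7, Add(Rational(5, 2), Mul(4, D))) = Add(Rational(-9, 2), Mul(4, D)))
Function('h')(k, b) = Add(Rational(-9, 2), Mul(4, b))
Function('X')(T) = Mul(2, T, Pow(Add(3, T), -1)) (Function('X')(T) = Mul(Add(T, T), Pow(Add(T, 3), -1)) = Mul(Mul(2, T), Pow(Add(3, T), -1)) = Mul(2, T, Pow(Add(3, T), -1)))
Add(Function('X')(-5), Mul(Function('h')(Function('H')(-1), -3), 31)) = Add(Mul(2, -5, Pow(Add(3, -5), -1)), Mul(Add(Rational(-9, 2), Mul(4, -3)), 31)) = Add(Mul(2, -5, Pow(-2, -1)), Mul(Add(Rational(-9, 2), -12), 31)) = Add(Mul(2, -5, Rational(-1, 2)), Mul(Rational(-33, 2), 31)) = Add(5, Rational(-1023, 2)) = Rational(-1013, 2)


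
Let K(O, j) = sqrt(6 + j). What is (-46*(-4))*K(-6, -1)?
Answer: 184*sqrt(5) ≈ 411.44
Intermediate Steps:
(-46*(-4))*K(-6, -1) = (-46*(-4))*sqrt(6 - 1) = 184*sqrt(5)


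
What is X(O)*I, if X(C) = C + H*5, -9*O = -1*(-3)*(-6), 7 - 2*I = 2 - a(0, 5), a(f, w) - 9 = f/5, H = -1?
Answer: -21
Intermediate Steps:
a(f, w) = 9 + f/5
I = 7 (I = 7/2 - (2 - (9 + (⅕)*0))/2 = 7/2 - (2 - (9 + 0))/2 = 7/2 - (2 - 1*9)/2 = 7/2 - (2 - 9)/2 = 7/2 - ½*(-7) = 7/2 + 7/2 = 7)
O = 2 (O = -(-1*(-3))*(-6)/9 = -(-6)/3 = -⅑*(-18) = 2)
X(C) = -5 + C (X(C) = C - 1*5 = C - 5 = -5 + C)
X(O)*I = (-5 + 2)*7 = -3*7 = -21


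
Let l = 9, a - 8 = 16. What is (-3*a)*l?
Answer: -648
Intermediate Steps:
a = 24 (a = 8 + 16 = 24)
(-3*a)*l = -3*24*9 = -72*9 = -648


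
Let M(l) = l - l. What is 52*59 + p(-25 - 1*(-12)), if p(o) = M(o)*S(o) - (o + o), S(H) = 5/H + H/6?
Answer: 3094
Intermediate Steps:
M(l) = 0
S(H) = 5/H + H/6 (S(H) = 5/H + H*(⅙) = 5/H + H/6)
p(o) = -2*o (p(o) = 0*(5/o + o/6) - (o + o) = 0 - 2*o = -2*o)
52*59 + p(-25 - 1*(-12)) = 52*59 - 2*(-25 - 1*(-12)) = 3068 - 2*(-25 + 12) = 3068 - 2*(-13) = 3068 + 26 = 3094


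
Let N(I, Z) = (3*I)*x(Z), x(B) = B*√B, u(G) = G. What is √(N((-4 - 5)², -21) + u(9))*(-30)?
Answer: -90*√(1 - 567*I*√21) ≈ -3244.6 + 3243.3*I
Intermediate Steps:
x(B) = B^(3/2)
N(I, Z) = 3*I*Z^(3/2) (N(I, Z) = (3*I)*Z^(3/2) = 3*I*Z^(3/2))
√(N((-4 - 5)², -21) + u(9))*(-30) = √(3*(-4 - 5)²*(-21)^(3/2) + 9)*(-30) = √(3*(-9)²*(-21*I*√21) + 9)*(-30) = √(3*81*(-21*I*√21) + 9)*(-30) = √(-5103*I*√21 + 9)*(-30) = √(9 - 5103*I*√21)*(-30) = -30*√(9 - 5103*I*√21)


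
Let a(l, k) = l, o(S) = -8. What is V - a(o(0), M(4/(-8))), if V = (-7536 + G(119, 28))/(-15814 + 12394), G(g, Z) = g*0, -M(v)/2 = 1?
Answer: 2908/285 ≈ 10.204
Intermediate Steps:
M(v) = -2 (M(v) = -2*1 = -2)
G(g, Z) = 0
V = 628/285 (V = (-7536 + 0)/(-15814 + 12394) = -7536/(-3420) = -7536*(-1/3420) = 628/285 ≈ 2.2035)
V - a(o(0), M(4/(-8))) = 628/285 - 1*(-8) = 628/285 + 8 = 2908/285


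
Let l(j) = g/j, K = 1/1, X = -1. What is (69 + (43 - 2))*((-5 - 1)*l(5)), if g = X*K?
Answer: 132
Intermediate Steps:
K = 1
g = -1 (g = -1*1 = -1)
l(j) = -1/j
(69 + (43 - 2))*((-5 - 1)*l(5)) = (69 + (43 - 2))*((-5 - 1)*(-1/5)) = (69 + 41)*(-(-6)/5) = 110*(-6*(-1/5)) = 110*(6/5) = 132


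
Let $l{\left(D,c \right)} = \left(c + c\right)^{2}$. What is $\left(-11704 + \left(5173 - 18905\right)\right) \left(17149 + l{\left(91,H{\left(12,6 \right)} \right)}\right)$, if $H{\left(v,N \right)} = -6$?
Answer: $-439864748$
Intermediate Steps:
$l{\left(D,c \right)} = 4 c^{2}$ ($l{\left(D,c \right)} = \left(2 c\right)^{2} = 4 c^{2}$)
$\left(-11704 + \left(5173 - 18905\right)\right) \left(17149 + l{\left(91,H{\left(12,6 \right)} \right)}\right) = \left(-11704 + \left(5173 - 18905\right)\right) \left(17149 + 4 \left(-6\right)^{2}\right) = \left(-11704 + \left(5173 - 18905\right)\right) \left(17149 + 4 \cdot 36\right) = \left(-11704 - 13732\right) \left(17149 + 144\right) = \left(-25436\right) 17293 = -439864748$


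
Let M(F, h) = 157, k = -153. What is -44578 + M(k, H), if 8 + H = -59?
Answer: -44421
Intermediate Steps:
H = -67 (H = -8 - 59 = -67)
-44578 + M(k, H) = -44578 + 157 = -44421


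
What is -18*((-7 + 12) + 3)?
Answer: -144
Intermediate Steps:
-18*((-7 + 12) + 3) = -18*(5 + 3) = -18*8 = -144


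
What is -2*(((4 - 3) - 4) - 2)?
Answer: 10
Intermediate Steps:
-2*(((4 - 3) - 4) - 2) = -2*((1 - 4) - 2) = -2*(-3 - 2) = -2*(-5) = 10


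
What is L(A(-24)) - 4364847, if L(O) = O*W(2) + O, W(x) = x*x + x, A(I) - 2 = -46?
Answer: -4365155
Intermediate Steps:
A(I) = -44 (A(I) = 2 - 46 = -44)
W(x) = x + x² (W(x) = x² + x = x + x²)
L(O) = 7*O (L(O) = O*(2*(1 + 2)) + O = O*(2*3) + O = O*6 + O = 6*O + O = 7*O)
L(A(-24)) - 4364847 = 7*(-44) - 4364847 = -308 - 4364847 = -4365155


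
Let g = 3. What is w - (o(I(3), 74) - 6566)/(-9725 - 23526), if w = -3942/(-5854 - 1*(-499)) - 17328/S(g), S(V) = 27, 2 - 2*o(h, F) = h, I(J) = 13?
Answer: -228356983321/356118210 ≈ -641.24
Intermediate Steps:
o(h, F) = 1 - h/2
w = -3432778/5355 (w = -3942/(-5854 - 1*(-499)) - 17328/27 = -3942/(-5854 + 499) - 17328*1/27 = -3942/(-5355) - 5776/9 = -3942*(-1/5355) - 5776/9 = 438/595 - 5776/9 = -3432778/5355 ≈ -641.04)
w - (o(I(3), 74) - 6566)/(-9725 - 23526) = -3432778/5355 - ((1 - 1/2*13) - 6566)/(-9725 - 23526) = -3432778/5355 - ((1 - 13/2) - 6566)/(-33251) = -3432778/5355 - (-11/2 - 6566)*(-1)/33251 = -3432778/5355 - (-13143)*(-1)/(2*33251) = -3432778/5355 - 1*13143/66502 = -3432778/5355 - 13143/66502 = -228356983321/356118210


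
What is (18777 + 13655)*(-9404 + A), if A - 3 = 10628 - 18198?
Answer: -550403472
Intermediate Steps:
A = -7567 (A = 3 + (10628 - 18198) = 3 - 7570 = -7567)
(18777 + 13655)*(-9404 + A) = (18777 + 13655)*(-9404 - 7567) = 32432*(-16971) = -550403472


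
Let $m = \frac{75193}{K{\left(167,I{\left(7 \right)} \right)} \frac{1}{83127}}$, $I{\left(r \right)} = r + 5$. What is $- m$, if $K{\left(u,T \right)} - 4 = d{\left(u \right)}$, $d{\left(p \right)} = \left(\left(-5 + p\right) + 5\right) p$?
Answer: $- \frac{6250568511}{27893} \approx -2.2409 \cdot 10^{5}$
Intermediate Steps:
$I{\left(r \right)} = 5 + r$
$d{\left(p \right)} = p^{2}$ ($d{\left(p \right)} = p p = p^{2}$)
$K{\left(u,T \right)} = 4 + u^{2}$
$m = \frac{6250568511}{27893}$ ($m = \frac{75193}{\left(4 + 167^{2}\right) \frac{1}{83127}} = \frac{75193}{\left(4 + 27889\right) \frac{1}{83127}} = \frac{75193}{27893 \cdot \frac{1}{83127}} = \frac{75193}{\frac{27893}{83127}} = 75193 \cdot \frac{83127}{27893} = \frac{6250568511}{27893} \approx 2.2409 \cdot 10^{5}$)
$- m = \left(-1\right) \frac{6250568511}{27893} = - \frac{6250568511}{27893}$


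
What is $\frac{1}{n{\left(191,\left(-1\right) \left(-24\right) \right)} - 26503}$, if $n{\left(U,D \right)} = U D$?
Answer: $- \frac{1}{21919} \approx -4.5623 \cdot 10^{-5}$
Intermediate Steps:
$n{\left(U,D \right)} = D U$
$\frac{1}{n{\left(191,\left(-1\right) \left(-24\right) \right)} - 26503} = \frac{1}{\left(-1\right) \left(-24\right) 191 - 26503} = \frac{1}{24 \cdot 191 - 26503} = \frac{1}{4584 - 26503} = \frac{1}{-21919} = - \frac{1}{21919}$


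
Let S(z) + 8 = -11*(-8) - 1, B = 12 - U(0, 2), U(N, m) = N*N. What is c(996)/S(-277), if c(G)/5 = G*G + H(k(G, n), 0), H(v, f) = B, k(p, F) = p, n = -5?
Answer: 4960140/79 ≈ 62787.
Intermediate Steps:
U(N, m) = N**2
B = 12 (B = 12 - 1*0**2 = 12 - 1*0 = 12 + 0 = 12)
S(z) = 79 (S(z) = -8 + (-11*(-8) - 1) = -8 + (88 - 1) = -8 + 87 = 79)
H(v, f) = 12
c(G) = 60 + 5*G**2 (c(G) = 5*(G*G + 12) = 5*(G**2 + 12) = 5*(12 + G**2) = 60 + 5*G**2)
c(996)/S(-277) = (60 + 5*996**2)/79 = (60 + 5*992016)*(1/79) = (60 + 4960080)*(1/79) = 4960140*(1/79) = 4960140/79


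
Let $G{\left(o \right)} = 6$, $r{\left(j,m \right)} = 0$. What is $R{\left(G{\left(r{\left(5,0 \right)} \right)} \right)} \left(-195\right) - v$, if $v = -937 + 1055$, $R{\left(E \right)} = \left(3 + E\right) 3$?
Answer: $-5383$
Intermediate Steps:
$R{\left(E \right)} = 9 + 3 E$
$v = 118$
$R{\left(G{\left(r{\left(5,0 \right)} \right)} \right)} \left(-195\right) - v = \left(9 + 3 \cdot 6\right) \left(-195\right) - 118 = \left(9 + 18\right) \left(-195\right) - 118 = 27 \left(-195\right) - 118 = -5265 - 118 = -5383$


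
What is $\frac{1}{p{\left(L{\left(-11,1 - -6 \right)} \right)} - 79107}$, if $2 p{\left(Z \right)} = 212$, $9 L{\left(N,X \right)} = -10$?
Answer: $- \frac{1}{79001} \approx -1.2658 \cdot 10^{-5}$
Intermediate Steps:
$L{\left(N,X \right)} = - \frac{10}{9}$ ($L{\left(N,X \right)} = \frac{1}{9} \left(-10\right) = - \frac{10}{9}$)
$p{\left(Z \right)} = 106$ ($p{\left(Z \right)} = \frac{1}{2} \cdot 212 = 106$)
$\frac{1}{p{\left(L{\left(-11,1 - -6 \right)} \right)} - 79107} = \frac{1}{106 - 79107} = \frac{1}{-79001} = - \frac{1}{79001}$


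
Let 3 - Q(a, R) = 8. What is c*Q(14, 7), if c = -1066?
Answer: 5330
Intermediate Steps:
Q(a, R) = -5 (Q(a, R) = 3 - 1*8 = 3 - 8 = -5)
c*Q(14, 7) = -1066*(-5) = 5330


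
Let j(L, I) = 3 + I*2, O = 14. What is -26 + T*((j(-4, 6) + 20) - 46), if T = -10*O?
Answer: 1514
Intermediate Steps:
j(L, I) = 3 + 2*I
T = -140 (T = -10*14 = -140)
-26 + T*((j(-4, 6) + 20) - 46) = -26 - 140*(((3 + 2*6) + 20) - 46) = -26 - 140*(((3 + 12) + 20) - 46) = -26 - 140*((15 + 20) - 46) = -26 - 140*(35 - 46) = -26 - 140*(-11) = -26 + 1540 = 1514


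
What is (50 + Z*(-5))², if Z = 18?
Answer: 1600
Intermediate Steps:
(50 + Z*(-5))² = (50 + 18*(-5))² = (50 - 90)² = (-40)² = 1600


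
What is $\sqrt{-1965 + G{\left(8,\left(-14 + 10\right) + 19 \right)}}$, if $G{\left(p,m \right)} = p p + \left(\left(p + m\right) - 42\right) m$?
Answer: $i \sqrt{2186} \approx 46.755 i$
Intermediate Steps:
$G{\left(p,m \right)} = p^{2} + m \left(-42 + m + p\right)$ ($G{\left(p,m \right)} = p^{2} + \left(\left(m + p\right) - 42\right) m = p^{2} + \left(-42 + m + p\right) m = p^{2} + m \left(-42 + m + p\right)$)
$\sqrt{-1965 + G{\left(8,\left(-14 + 10\right) + 19 \right)}} = \sqrt{-1965 + \left(\left(\left(-14 + 10\right) + 19\right)^{2} + 8^{2} - 42 \left(\left(-14 + 10\right) + 19\right) + \left(\left(-14 + 10\right) + 19\right) 8\right)} = \sqrt{-1965 + \left(\left(-4 + 19\right)^{2} + 64 - 42 \left(-4 + 19\right) + \left(-4 + 19\right) 8\right)} = \sqrt{-1965 + \left(15^{2} + 64 - 630 + 15 \cdot 8\right)} = \sqrt{-1965 + \left(225 + 64 - 630 + 120\right)} = \sqrt{-1965 - 221} = \sqrt{-2186} = i \sqrt{2186}$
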